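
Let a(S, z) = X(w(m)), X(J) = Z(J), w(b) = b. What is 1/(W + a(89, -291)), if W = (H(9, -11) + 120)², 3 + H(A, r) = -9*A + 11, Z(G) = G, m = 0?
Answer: 1/2209 ≈ 0.00045269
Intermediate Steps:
H(A, r) = 8 - 9*A (H(A, r) = -3 + (-9*A + 11) = -3 + (11 - 9*A) = 8 - 9*A)
X(J) = J
a(S, z) = 0
W = 2209 (W = ((8 - 9*9) + 120)² = ((8 - 81) + 120)² = (-73 + 120)² = 47² = 2209)
1/(W + a(89, -291)) = 1/(2209 + 0) = 1/2209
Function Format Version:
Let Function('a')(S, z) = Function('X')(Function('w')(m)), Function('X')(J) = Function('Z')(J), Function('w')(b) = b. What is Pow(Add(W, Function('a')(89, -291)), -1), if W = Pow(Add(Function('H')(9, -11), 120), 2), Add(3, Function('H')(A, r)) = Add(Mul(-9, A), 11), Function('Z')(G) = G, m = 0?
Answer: Rational(1, 2209) ≈ 0.00045269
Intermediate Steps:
Function('H')(A, r) = Add(8, Mul(-9, A)) (Function('H')(A, r) = Add(-3, Add(Mul(-9, A), 11)) = Add(-3, Add(11, Mul(-9, A))) = Add(8, Mul(-9, A)))
Function('X')(J) = J
Function('a')(S, z) = 0
W = 2209 (W = Pow(Add(Add(8, Mul(-9, 9)), 120), 2) = Pow(Add(Add(8, -81), 120), 2) = Pow(Add(-73, 120), 2) = Pow(47, 2) = 2209)
Pow(Add(W, Function('a')(89, -291)), -1) = Pow(Add(2209, 0), -1) = Pow(2209, -1) = Rational(1, 2209)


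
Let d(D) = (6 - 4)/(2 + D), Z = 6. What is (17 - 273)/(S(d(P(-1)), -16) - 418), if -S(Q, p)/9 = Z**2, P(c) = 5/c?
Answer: 128/371 ≈ 0.34501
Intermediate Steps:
d(D) = 2/(2 + D)
S(Q, p) = -324 (S(Q, p) = -9*6**2 = -9*36 = -324)
(17 - 273)/(S(d(P(-1)), -16) - 418) = (17 - 273)/(-324 - 418) = -256/(-742) = -256*(-1/742) = 128/371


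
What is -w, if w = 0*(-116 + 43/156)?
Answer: 0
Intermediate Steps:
w = 0 (w = 0*(-116 + 43*(1/156)) = 0*(-116 + 43/156) = 0*(-18053/156) = 0)
-w = -1*0 = 0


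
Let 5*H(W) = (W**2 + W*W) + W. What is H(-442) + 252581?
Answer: 1653191/5 ≈ 3.3064e+5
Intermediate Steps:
H(W) = W/5 + 2*W**2/5 (H(W) = ((W**2 + W*W) + W)/5 = ((W**2 + W**2) + W)/5 = (2*W**2 + W)/5 = (W + 2*W**2)/5 = W/5 + 2*W**2/5)
H(-442) + 252581 = (1/5)*(-442)*(1 + 2*(-442)) + 252581 = (1/5)*(-442)*(1 - 884) + 252581 = (1/5)*(-442)*(-883) + 252581 = 390286/5 + 252581 = 1653191/5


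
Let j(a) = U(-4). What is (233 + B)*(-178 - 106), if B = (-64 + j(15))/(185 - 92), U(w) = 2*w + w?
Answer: -6132412/93 ≈ -65940.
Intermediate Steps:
U(w) = 3*w
j(a) = -12 (j(a) = 3*(-4) = -12)
B = -76/93 (B = (-64 - 12)/(185 - 92) = -76/93 ≈ -0.81720)
(233 + B)*(-178 - 106) = (233 - 76/93)*(-178 - 106) = (21593/93)*(-284) = -6132412/93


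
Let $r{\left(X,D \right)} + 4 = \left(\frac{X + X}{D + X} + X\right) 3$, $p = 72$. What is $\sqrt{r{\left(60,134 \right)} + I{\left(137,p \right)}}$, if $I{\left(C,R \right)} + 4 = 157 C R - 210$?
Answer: $\frac{5 \sqrt{582835558}}{97} \approx 1244.4$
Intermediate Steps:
$I{\left(C,R \right)} = -214 + 157 C R$ ($I{\left(C,R \right)} = -4 + \left(157 C R - 210\right) = -4 + \left(-210 + 157 C R\right) = -214 + 157 C R$)
$r{\left(X,D \right)} = -4 + 3 X + \frac{6 X}{D + X}$ ($r{\left(X,D \right)} = -4 + \left(\frac{X + X}{D + X} + X\right) 3 = -4 + \left(\frac{2 X}{D + X} + X\right) 3 = -4 + \left(X + \frac{2 X}{D + X}\right) 3 = -4 + \left(3 X + \frac{6 X}{D + X}\right) = -4 + 3 X + \frac{6 X}{D + X}$)
$\sqrt{r{\left(60,134 \right)} + I{\left(137,p \right)}} = \sqrt{\frac{\left(-4\right) 134 + 2 \cdot 60 + 3 \cdot 60^{2} + 3 \cdot 134 \cdot 60}{134 + 60} - \left(214 - 1548648\right)} = \sqrt{\frac{-536 + 120 + 3 \cdot 3600 + 24120}{194} + \left(-214 + 1548648\right)} = \sqrt{\frac{-536 + 120 + 10800 + 24120}{194} + 1548434} = \sqrt{\frac{1}{194} \cdot 34504 + 1548434} = \sqrt{\frac{17252}{97} + 1548434} = \sqrt{\frac{150215350}{97}} = \frac{5 \sqrt{582835558}}{97}$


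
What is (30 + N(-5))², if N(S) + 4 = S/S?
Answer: 729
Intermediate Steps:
N(S) = -3 (N(S) = -4 + S/S = -4 + 1 = -3)
(30 + N(-5))² = (30 - 3)² = 27² = 729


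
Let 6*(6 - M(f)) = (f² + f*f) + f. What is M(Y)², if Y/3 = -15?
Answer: 1750329/4 ≈ 4.3758e+5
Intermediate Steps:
Y = -45 (Y = 3*(-15) = -45)
M(f) = 6 - f²/3 - f/6 (M(f) = 6 - ((f² + f*f) + f)/6 = 6 - ((f² + f²) + f)/6 = 6 - (2*f² + f)/6 = 6 - (f + 2*f²)/6 = 6 + (-f²/3 - f/6) = 6 - f²/3 - f/6)
M(Y)² = (6 - ⅓*(-45)² - ⅙*(-45))² = (6 - ⅓*2025 + 15/2)² = (6 - 675 + 15/2)² = (-1323/2)² = 1750329/4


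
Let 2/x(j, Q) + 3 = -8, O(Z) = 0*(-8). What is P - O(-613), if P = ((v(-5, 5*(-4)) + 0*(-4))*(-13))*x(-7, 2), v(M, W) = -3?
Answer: -78/11 ≈ -7.0909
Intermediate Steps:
O(Z) = 0
x(j, Q) = -2/11 (x(j, Q) = 2/(-3 - 8) = 2/(-11) = 2*(-1/11) = -2/11)
P = -78/11 (P = ((-3 + 0*(-4))*(-13))*(-2/11) = ((-3 + 0)*(-13))*(-2/11) = -3*(-13)*(-2/11) = 39*(-2/11) = -78/11 ≈ -7.0909)
P - O(-613) = -78/11 - 1*0 = -78/11 + 0 = -78/11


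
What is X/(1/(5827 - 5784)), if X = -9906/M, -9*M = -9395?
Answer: -3833622/9395 ≈ -408.05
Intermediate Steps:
M = 9395/9 (M = -⅑*(-9395) = 9395/9 ≈ 1043.9)
X = -89154/9395 (X = -9906/9395/9 = -9906*9/9395 = -89154/9395 ≈ -9.4895)
X/(1/(5827 - 5784)) = -89154/(9395*(1/(5827 - 5784))) = -89154/(9395*(1/43)) = -89154/(9395*1/43) = -89154/9395*43 = -3833622/9395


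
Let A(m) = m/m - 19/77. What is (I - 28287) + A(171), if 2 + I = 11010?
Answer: -1330425/77 ≈ -17278.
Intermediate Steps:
I = 11008 (I = -2 + 11010 = 11008)
A(m) = 58/77 (A(m) = 1 - 19*1/77 = 1 - 19/77 = 58/77)
(I - 28287) + A(171) = (11008 - 28287) + 58/77 = -17279 + 58/77 = -1330425/77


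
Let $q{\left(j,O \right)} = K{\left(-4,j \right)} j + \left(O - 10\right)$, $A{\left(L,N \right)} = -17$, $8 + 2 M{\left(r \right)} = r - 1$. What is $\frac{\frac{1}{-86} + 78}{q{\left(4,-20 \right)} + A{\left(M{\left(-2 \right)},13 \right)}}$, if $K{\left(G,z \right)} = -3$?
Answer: $- \frac{6707}{5074} \approx -1.3218$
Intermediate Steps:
$M{\left(r \right)} = - \frac{9}{2} + \frac{r}{2}$ ($M{\left(r \right)} = -4 + \frac{r - 1}{2} = -4 + \frac{-1 + r}{2} = -4 + \left(- \frac{1}{2} + \frac{r}{2}\right) = - \frac{9}{2} + \frac{r}{2}$)
$q{\left(j,O \right)} = -10 + O - 3 j$ ($q{\left(j,O \right)} = - 3 j + \left(O - 10\right) = - 3 j + \left(-10 + O\right) = -10 + O - 3 j$)
$\frac{\frac{1}{-86} + 78}{q{\left(4,-20 \right)} + A{\left(M{\left(-2 \right)},13 \right)}} = \frac{\frac{1}{-86} + 78}{\left(-10 - 20 - 12\right) - 17} = \frac{- \frac{1}{86} + 78}{\left(-10 - 20 - 12\right) - 17} = \frac{6707}{86 \left(-42 - 17\right)} = \frac{6707}{86 \left(-59\right)} = \frac{6707}{86} \left(- \frac{1}{59}\right) = - \frac{6707}{5074}$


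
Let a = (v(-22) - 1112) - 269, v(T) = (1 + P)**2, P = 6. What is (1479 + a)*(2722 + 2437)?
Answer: 758373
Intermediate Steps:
v(T) = 49 (v(T) = (1 + 6)**2 = 7**2 = 49)
a = -1332 (a = (49 - 1112) - 269 = -1063 - 269 = -1332)
(1479 + a)*(2722 + 2437) = (1479 - 1332)*(2722 + 2437) = 147*5159 = 758373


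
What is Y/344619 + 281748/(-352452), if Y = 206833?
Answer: -183310678/920164059 ≈ -0.19922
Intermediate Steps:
Y/344619 + 281748/(-352452) = 206833/344619 + 281748/(-352452) = 206833*(1/344619) + 281748*(-1/352452) = 18803/31329 - 23479/29371 = -183310678/920164059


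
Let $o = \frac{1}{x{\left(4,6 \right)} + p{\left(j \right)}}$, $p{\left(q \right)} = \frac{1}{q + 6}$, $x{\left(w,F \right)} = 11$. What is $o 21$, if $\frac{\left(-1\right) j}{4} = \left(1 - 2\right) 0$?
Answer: $\frac{126}{67} \approx 1.8806$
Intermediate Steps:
$j = 0$ ($j = - 4 \left(1 - 2\right) 0 = - 4 \left(\left(-1\right) 0\right) = \left(-4\right) 0 = 0$)
$p{\left(q \right)} = \frac{1}{6 + q}$
$o = \frac{6}{67}$ ($o = \frac{1}{11 + \frac{1}{6 + 0}} = \frac{1}{11 + \frac{1}{6}} = \frac{1}{\frac{67}{6}} = \frac{6}{67} \approx 0.089552$)
$o 21 = \frac{6}{67} \cdot 21 = \frac{126}{67}$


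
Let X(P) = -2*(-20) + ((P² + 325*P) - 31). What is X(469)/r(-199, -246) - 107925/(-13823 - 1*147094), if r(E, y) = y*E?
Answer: 21736015555/2625843606 ≈ 8.2777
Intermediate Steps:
r(E, y) = E*y
X(P) = 9 + P² + 325*P (X(P) = 40 + (-31 + P² + 325*P) = 9 + P² + 325*P)
X(469)/r(-199, -246) - 107925/(-13823 - 1*147094) = (9 + 469² + 325*469)/((-199*(-246))) - 107925/(-13823 - 1*147094) = (9 + 219961 + 152425)/48954 - 107925/(-13823 - 147094) = 372395*(1/48954) - 107925/(-160917) = 372395/48954 - 107925*(-1/160917) = 372395/48954 + 35975/53639 = 21736015555/2625843606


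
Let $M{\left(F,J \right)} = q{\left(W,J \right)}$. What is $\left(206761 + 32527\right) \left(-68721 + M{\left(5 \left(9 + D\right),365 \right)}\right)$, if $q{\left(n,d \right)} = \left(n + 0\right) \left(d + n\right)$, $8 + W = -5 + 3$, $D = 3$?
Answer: $-17293583048$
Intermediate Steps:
$W = -10$ ($W = -8 + \left(-5 + 3\right) = -8 - 2 = -10$)
$q{\left(n,d \right)} = n \left(d + n\right)$
$M{\left(F,J \right)} = 100 - 10 J$ ($M{\left(F,J \right)} = - 10 \left(J - 10\right) = - 10 \left(-10 + J\right) = 100 - 10 J$)
$\left(206761 + 32527\right) \left(-68721 + M{\left(5 \left(9 + D\right),365 \right)}\right) = \left(206761 + 32527\right) \left(-68721 + \left(100 - 3650\right)\right) = 239288 \left(-68721 + \left(100 - 3650\right)\right) = 239288 \left(-68721 - 3550\right) = 239288 \left(-72271\right) = -17293583048$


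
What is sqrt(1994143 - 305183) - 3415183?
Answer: -3415183 + 8*sqrt(26390) ≈ -3.4139e+6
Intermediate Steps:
sqrt(1994143 - 305183) - 3415183 = sqrt(1688960) - 3415183 = 8*sqrt(26390) - 3415183 = -3415183 + 8*sqrt(26390)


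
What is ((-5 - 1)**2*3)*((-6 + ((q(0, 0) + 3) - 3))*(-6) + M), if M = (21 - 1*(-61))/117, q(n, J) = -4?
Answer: 85224/13 ≈ 6555.7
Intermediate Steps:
M = 82/117 (M = (21 + 61)*(1/117) = 82*(1/117) = 82/117 ≈ 0.70085)
((-5 - 1)**2*3)*((-6 + ((q(0, 0) + 3) - 3))*(-6) + M) = ((-5 - 1)**2*3)*((-6 + ((-4 + 3) - 3))*(-6) + 82/117) = ((-6)**2*3)*((-6 + (-1 - 3))*(-6) + 82/117) = (36*3)*((-6 - 4)*(-6) + 82/117) = 108*(-10*(-6) + 82/117) = 108*(60 + 82/117) = 108*(7102/117) = 85224/13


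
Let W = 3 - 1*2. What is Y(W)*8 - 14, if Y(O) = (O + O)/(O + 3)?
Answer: -10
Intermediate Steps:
W = 1 (W = 3 - 2 = 1)
Y(O) = 2*O/(3 + O) (Y(O) = (2*O)/(3 + O) = 2*O/(3 + O))
Y(W)*8 - 14 = (2*1/(3 + 1))*8 - 14 = (2*1/4)*8 - 14 = (2*1*(¼))*8 - 14 = (½)*8 - 14 = 4 - 14 = -10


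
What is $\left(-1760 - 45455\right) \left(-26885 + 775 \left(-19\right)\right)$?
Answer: $1964616150$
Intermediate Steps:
$\left(-1760 - 45455\right) \left(-26885 + 775 \left(-19\right)\right) = - 47215 \left(-26885 - 14725\right) = \left(-47215\right) \left(-41610\right) = 1964616150$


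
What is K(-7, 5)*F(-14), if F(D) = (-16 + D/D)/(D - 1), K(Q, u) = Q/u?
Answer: -7/5 ≈ -1.4000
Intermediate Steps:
F(D) = -15/(-1 + D) (F(D) = (-16 + 1)/(-1 + D) = -15/(-1 + D))
K(-7, 5)*F(-14) = (-7/5)*(-15/(-1 - 14)) = (-7*⅕)*(-15/(-15)) = -(-21)*(-1)/15 = -7/5*1 = -7/5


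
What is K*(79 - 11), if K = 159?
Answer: 10812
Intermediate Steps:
K*(79 - 11) = 159*(79 - 11) = 159*68 = 10812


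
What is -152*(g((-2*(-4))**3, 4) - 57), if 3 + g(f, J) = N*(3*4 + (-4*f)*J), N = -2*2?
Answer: -4964320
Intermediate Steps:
N = -4
g(f, J) = -51 + 16*J*f (g(f, J) = -3 - 4*(3*4 + (-4*f)*J) = -3 - 4*(12 - 4*J*f) = -3 + (-48 + 16*J*f) = -51 + 16*J*f)
-152*(g((-2*(-4))**3, 4) - 57) = -152*((-51 + 16*4*(-2*(-4))**3) - 57) = -152*((-51 + 16*4*8**3) - 57) = -152*((-51 + 16*4*512) - 57) = -152*((-51 + 32768) - 57) = -152*(32717 - 57) = -152*32660 = -4964320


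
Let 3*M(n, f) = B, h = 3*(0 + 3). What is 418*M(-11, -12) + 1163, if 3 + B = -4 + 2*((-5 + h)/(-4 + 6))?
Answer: 745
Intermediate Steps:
h = 9 (h = 3*3 = 9)
B = -3 (B = -3 + (-4 + 2*((-5 + 9)/(-4 + 6))) = -3 + (-4 + 2*(4/2)) = -3 + (-4 + 2*(4*(1/2))) = -3 + (-4 + 2*2) = -3 + (-4 + 4) = -3 + 0 = -3)
M(n, f) = -1 (M(n, f) = (1/3)*(-3) = -1)
418*M(-11, -12) + 1163 = 418*(-1) + 1163 = -418 + 1163 = 745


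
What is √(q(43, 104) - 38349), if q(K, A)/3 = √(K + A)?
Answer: √(-38349 + 21*√3) ≈ 195.74*I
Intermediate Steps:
q(K, A) = 3*√(A + K) (q(K, A) = 3*√(K + A) = 3*√(A + K))
√(q(43, 104) - 38349) = √(3*√(104 + 43) - 38349) = √(3*√147 - 38349) = √(3*(7*√3) - 38349) = √(21*√3 - 38349) = √(-38349 + 21*√3)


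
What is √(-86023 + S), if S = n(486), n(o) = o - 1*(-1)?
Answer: 36*I*√66 ≈ 292.47*I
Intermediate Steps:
n(o) = 1 + o (n(o) = o + 1 = 1 + o)
S = 487 (S = 1 + 486 = 487)
√(-86023 + S) = √(-86023 + 487) = √(-85536) = 36*I*√66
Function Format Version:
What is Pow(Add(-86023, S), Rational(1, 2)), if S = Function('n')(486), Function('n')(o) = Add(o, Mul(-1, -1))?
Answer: Mul(36, I, Pow(66, Rational(1, 2))) ≈ Mul(292.47, I)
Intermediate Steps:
Function('n')(o) = Add(1, o) (Function('n')(o) = Add(o, 1) = Add(1, o))
S = 487 (S = Add(1, 486) = 487)
Pow(Add(-86023, S), Rational(1, 2)) = Pow(Add(-86023, 487), Rational(1, 2)) = Pow(-85536, Rational(1, 2)) = Mul(36, I, Pow(66, Rational(1, 2)))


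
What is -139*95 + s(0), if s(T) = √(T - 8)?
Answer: -13205 + 2*I*√2 ≈ -13205.0 + 2.8284*I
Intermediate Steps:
s(T) = √(-8 + T)
-139*95 + s(0) = -139*95 + √(-8 + 0) = -13205 + √(-8) = -13205 + 2*I*√2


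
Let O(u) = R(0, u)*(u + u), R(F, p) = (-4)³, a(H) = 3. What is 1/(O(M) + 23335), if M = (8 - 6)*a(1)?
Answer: 1/22567 ≈ 4.4313e-5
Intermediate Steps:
R(F, p) = -64
M = 6 (M = (8 - 6)*3 = 2*3 = 6)
O(u) = -128*u (O(u) = -64*(u + u) = -128*u)
1/(O(M) + 23335) = 1/(-128*6 + 23335) = 1/(-768 + 23335) = 1/22567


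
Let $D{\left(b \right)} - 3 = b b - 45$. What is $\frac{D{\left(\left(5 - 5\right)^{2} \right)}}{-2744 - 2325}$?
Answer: $\frac{42}{5069} \approx 0.0082857$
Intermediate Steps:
$D{\left(b \right)} = -42 + b^{2}$ ($D{\left(b \right)} = 3 + \left(b b - 45\right) = 3 + \left(b^{2} - 45\right) = 3 + \left(-45 + b^{2}\right) = -42 + b^{2}$)
$\frac{D{\left(\left(5 - 5\right)^{2} \right)}}{-2744 - 2325} = \frac{-42 + \left(\left(5 - 5\right)^{2}\right)^{2}}{-2744 - 2325} = \frac{-42 + \left(0^{2}\right)^{2}}{-5069} = \left(-42 + 0^{2}\right) \left(- \frac{1}{5069}\right) = \left(-42 + 0\right) \left(- \frac{1}{5069}\right) = \left(-42\right) \left(- \frac{1}{5069}\right) = \frac{42}{5069}$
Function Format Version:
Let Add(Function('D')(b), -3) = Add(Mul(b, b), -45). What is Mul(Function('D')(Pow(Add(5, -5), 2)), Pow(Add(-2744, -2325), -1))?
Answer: Rational(42, 5069) ≈ 0.0082857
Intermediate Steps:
Function('D')(b) = Add(-42, Pow(b, 2)) (Function('D')(b) = Add(3, Add(Mul(b, b), -45)) = Add(3, Add(Pow(b, 2), -45)) = Add(3, Add(-45, Pow(b, 2))) = Add(-42, Pow(b, 2)))
Mul(Function('D')(Pow(Add(5, -5), 2)), Pow(Add(-2744, -2325), -1)) = Mul(Add(-42, Pow(Pow(Add(5, -5), 2), 2)), Pow(Add(-2744, -2325), -1)) = Mul(Add(-42, Pow(Pow(0, 2), 2)), Pow(-5069, -1)) = Mul(Add(-42, Pow(0, 2)), Rational(-1, 5069)) = Mul(Add(-42, 0), Rational(-1, 5069)) = Mul(-42, Rational(-1, 5069)) = Rational(42, 5069)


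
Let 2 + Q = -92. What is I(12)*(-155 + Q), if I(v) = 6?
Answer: -1494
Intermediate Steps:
Q = -94 (Q = -2 - 92 = -94)
I(12)*(-155 + Q) = 6*(-155 - 94) = 6*(-249) = -1494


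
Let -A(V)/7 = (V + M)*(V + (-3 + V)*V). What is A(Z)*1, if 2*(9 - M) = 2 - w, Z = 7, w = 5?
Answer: -8575/2 ≈ -4287.5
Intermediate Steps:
M = 21/2 (M = 9 - (2 - 1*5)/2 = 9 - (2 - 5)/2 = 9 - 1/2*(-3) = 9 + 3/2 = 21/2 ≈ 10.500)
A(V) = -7*(21/2 + V)*(V + V*(-3 + V)) (A(V) = -7*(V + 21/2)*(V + (-3 + V)*V) = -7*(21/2 + V)*(V + V*(-3 + V)))
A(Z)*1 = ((7/2)*7*(42 - 17*7 - 2*7**2))*1 = ((7/2)*7*(42 - 119 - 2*49))*1 = ((7/2)*7*(42 - 119 - 98))*1 = ((7/2)*7*(-175))*1 = -8575/2*1 = -8575/2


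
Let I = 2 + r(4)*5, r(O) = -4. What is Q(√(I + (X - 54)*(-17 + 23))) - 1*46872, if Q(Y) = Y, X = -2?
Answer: -46872 + I*√354 ≈ -46872.0 + 18.815*I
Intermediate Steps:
I = -18 (I = 2 - 4*5 = 2 - 20 = -18)
Q(√(I + (X - 54)*(-17 + 23))) - 1*46872 = √(-18 + (-2 - 54)*(-17 + 23)) - 1*46872 = √(-18 - 56*6) - 46872 = √(-18 - 336) - 46872 = √(-354) - 46872 = I*√354 - 46872 = -46872 + I*√354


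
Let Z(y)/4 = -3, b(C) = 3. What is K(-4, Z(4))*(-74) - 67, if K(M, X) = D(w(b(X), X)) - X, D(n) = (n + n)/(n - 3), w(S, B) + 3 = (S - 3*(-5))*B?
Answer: -1101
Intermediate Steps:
w(S, B) = -3 + B*(15 + S) (w(S, B) = -3 + (S - 3*(-5))*B = -3 + (S + 15)*B = -3 + (15 + S)*B = -3 + B*(15 + S))
Z(y) = -12 (Z(y) = 4*(-3) = -12)
D(n) = 2*n/(-3 + n) (D(n) = (2*n)/(-3 + n) = 2*n/(-3 + n))
K(M, X) = -X + 2*(-3 + 18*X)/(-6 + 18*X) (K(M, X) = 2*(-3 + 15*X + X*3)/(-3 + (-3 + 15*X + X*3)) - X = 2*(-3 + 15*X + 3*X)/(-3 + (-3 + 15*X + 3*X)) - X = 2*(-3 + 18*X)/(-3 + (-3 + 18*X)) - X = 2*(-3 + 18*X)/(-6 + 18*X) - X = -X + 2*(-3 + 18*X)/(-6 + 18*X))
K(-4, Z(4))*(-74) - 67 = ((-1 - 3*(-12)**2 + 7*(-12))/(-1 + 3*(-12)))*(-74) - 67 = ((-1 - 3*144 - 84)/(-1 - 36))*(-74) - 67 = ((-1 - 432 - 84)/(-37))*(-74) - 67 = -1/37*(-517)*(-74) - 67 = (517/37)*(-74) - 67 = -1034 - 67 = -1101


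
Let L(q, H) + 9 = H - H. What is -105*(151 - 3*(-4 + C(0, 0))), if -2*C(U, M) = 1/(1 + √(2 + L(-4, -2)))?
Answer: -274155/16 + 315*I*√7/16 ≈ -17135.0 + 52.088*I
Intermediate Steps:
L(q, H) = -9 (L(q, H) = -9 + (H - H) = -9 + 0 = -9)
C(U, M) = -1/(2*(1 + I*√7)) (C(U, M) = -1/(2*(1 + √(2 - 9))) = -1/(2*(1 + √(-7))) = -1/(2*(1 + I*√7)))
-105*(151 - 3*(-4 + C(0, 0))) = -105*(151 - 3*(-4 + (-1/16 + I*√7/16))) = -105*(151 - 3*(-65/16 + I*√7/16)) = -105*(151 + (195/16 - 3*I*√7/16)) = -105*(2611/16 - 3*I*√7/16) = -274155/16 + 315*I*√7/16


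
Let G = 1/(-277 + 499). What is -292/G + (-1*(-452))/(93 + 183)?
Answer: -4472743/69 ≈ -64822.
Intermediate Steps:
G = 1/222 ≈ 0.0045045
-292/G + (-1*(-452))/(93 + 183) = -292/1/222 + (-1*(-452))/(93 + 183) = -292*222 + 452/276 = -64824 + 452*(1/276) = -64824 + 113/69 = -4472743/69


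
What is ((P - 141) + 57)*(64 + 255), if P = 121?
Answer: 11803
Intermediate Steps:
((P - 141) + 57)*(64 + 255) = ((121 - 141) + 57)*(64 + 255) = (-20 + 57)*319 = 37*319 = 11803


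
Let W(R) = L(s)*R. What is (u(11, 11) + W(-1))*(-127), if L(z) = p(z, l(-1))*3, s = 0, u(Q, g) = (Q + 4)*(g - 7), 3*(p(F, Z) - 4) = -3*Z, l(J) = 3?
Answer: -7239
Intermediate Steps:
p(F, Z) = 4 - Z (p(F, Z) = 4 + (-3*Z)/3 = 4 - Z)
u(Q, g) = (-7 + g)*(4 + Q) (u(Q, g) = (4 + Q)*(-7 + g) = (-7 + g)*(4 + Q))
L(z) = 3 (L(z) = (4 - 1*3)*3 = (4 - 3)*3 = 1*3 = 3)
W(R) = 3*R
(u(11, 11) + W(-1))*(-127) = ((-28 - 7*11 + 4*11 + 11*11) + 3*(-1))*(-127) = ((-28 - 77 + 44 + 121) - 3)*(-127) = (60 - 3)*(-127) = 57*(-127) = -7239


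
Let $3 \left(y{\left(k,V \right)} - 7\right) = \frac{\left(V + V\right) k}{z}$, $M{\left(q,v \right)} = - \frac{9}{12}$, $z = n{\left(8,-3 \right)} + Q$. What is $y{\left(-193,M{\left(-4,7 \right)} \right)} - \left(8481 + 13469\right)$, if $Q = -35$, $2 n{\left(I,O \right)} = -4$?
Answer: $- \frac{1623975}{74} \approx -21946.0$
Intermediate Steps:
$n{\left(I,O \right)} = -2$ ($n{\left(I,O \right)} = \frac{1}{2} \left(-4\right) = -2$)
$z = -37$ ($z = -2 - 35 = -37$)
$M{\left(q,v \right)} = - \frac{3}{4}$ ($M{\left(q,v \right)} = \left(-9\right) \frac{1}{12} = - \frac{3}{4}$)
$y{\left(k,V \right)} = 7 - \frac{2 V k}{111}$ ($y{\left(k,V \right)} = 7 + \frac{\left(V + V\right) k \frac{1}{-37}}{3} = 7 + \frac{2 V k \left(- \frac{1}{37}\right)}{3} = 7 + \frac{\left(- \frac{2}{37}\right) V k}{3} = 7 - \frac{2 V k}{111}$)
$y{\left(-193,M{\left(-4,7 \right)} \right)} - \left(8481 + 13469\right) = \left(7 - \left(- \frac{1}{74}\right) \left(-193\right)\right) - \left(8481 + 13469\right) = \left(7 - \frac{193}{74}\right) - 21950 = \frac{325}{74} - 21950 = - \frac{1623975}{74}$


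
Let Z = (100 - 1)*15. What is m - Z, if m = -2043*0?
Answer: -1485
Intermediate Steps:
Z = 1485 (Z = 99*15 = 1485)
m = 0
m - Z = 0 - 1*1485 = 0 - 1485 = -1485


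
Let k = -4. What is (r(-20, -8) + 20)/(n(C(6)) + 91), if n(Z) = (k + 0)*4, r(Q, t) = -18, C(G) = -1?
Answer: 2/75 ≈ 0.026667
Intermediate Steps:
n(Z) = -16 (n(Z) = (-4 + 0)*4 = -4*4 = -16)
(r(-20, -8) + 20)/(n(C(6)) + 91) = (-18 + 20)/(-16 + 91) = 2/75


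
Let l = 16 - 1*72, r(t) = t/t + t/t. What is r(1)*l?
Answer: -112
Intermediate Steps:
r(t) = 2 (r(t) = 1 + 1 = 2)
l = -56 (l = 16 - 72 = -56)
r(1)*l = 2*(-56) = -112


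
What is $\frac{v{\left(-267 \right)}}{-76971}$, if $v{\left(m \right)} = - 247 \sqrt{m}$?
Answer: $\frac{247 i \sqrt{267}}{76971} \approx 0.052436 i$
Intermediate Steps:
$\frac{v{\left(-267 \right)}}{-76971} = \frac{\left(-247\right) \sqrt{-267}}{-76971} = - 247 i \sqrt{267} \left(- \frac{1}{76971}\right) = \frac{247 i \sqrt{267}}{76971}$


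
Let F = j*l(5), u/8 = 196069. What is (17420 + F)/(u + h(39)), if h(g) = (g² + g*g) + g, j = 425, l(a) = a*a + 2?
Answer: 28895/1571633 ≈ 0.018385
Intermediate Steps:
l(a) = 2 + a² (l(a) = a² + 2 = 2 + a²)
u = 1568552 (u = 8*196069 = 1568552)
h(g) = g + 2*g² (h(g) = (g² + g²) + g = 2*g² + g = g + 2*g²)
F = 11475 (F = 425*(2 + 5²) = 425*(2 + 25) = 425*27 = 11475)
(17420 + F)/(u + h(39)) = (17420 + 11475)/(1568552 + 39*(1 + 2*39)) = 28895/(1568552 + 39*(1 + 78)) = 28895/(1568552 + 39*79) = 28895/(1568552 + 3081) = 28895/1571633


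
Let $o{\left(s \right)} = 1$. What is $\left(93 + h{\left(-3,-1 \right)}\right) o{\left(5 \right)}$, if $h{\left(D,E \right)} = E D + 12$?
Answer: $108$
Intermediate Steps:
$h{\left(D,E \right)} = 12 + D E$ ($h{\left(D,E \right)} = D E + 12 = 12 + D E$)
$\left(93 + h{\left(-3,-1 \right)}\right) o{\left(5 \right)} = \left(93 + \left(12 - -3\right)\right) 1 = \left(93 + \left(12 + 3\right)\right) 1 = \left(93 + 15\right) 1 = 108 \cdot 1 = 108$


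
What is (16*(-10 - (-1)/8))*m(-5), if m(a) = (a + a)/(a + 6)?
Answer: 1580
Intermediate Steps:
m(a) = 2*a/(6 + a) (m(a) = (2*a)/(6 + a) = 2*a/(6 + a))
(16*(-10 - (-1)/8))*m(-5) = (16*(-10 - (-1)/8))*(2*(-5)/(6 - 5)) = (16*(-10 - (-1)/8))*(2*(-5)/1) = (16*(-10 - 1*(-⅛)))*(2*(-5)*1) = (16*(-10 + ⅛))*(-10) = (16*(-79/8))*(-10) = -158*(-10) = 1580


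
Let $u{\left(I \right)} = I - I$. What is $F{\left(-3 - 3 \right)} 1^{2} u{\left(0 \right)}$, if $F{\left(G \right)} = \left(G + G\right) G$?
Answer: $0$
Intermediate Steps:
$u{\left(I \right)} = 0$
$F{\left(G \right)} = 2 G^{2}$ ($F{\left(G \right)} = 2 G G = 2 G^{2}$)
$F{\left(-3 - 3 \right)} 1^{2} u{\left(0 \right)} = 2 \left(-3 - 3\right)^{2} \cdot 1^{2} \cdot 0 = 2 \left(-3 - 3\right)^{2} \cdot 1 \cdot 0 = 2 \left(-6\right)^{2} \cdot 1 \cdot 0 = 2 \cdot 36 \cdot 1 \cdot 0 = 72 \cdot 1 \cdot 0 = 72 \cdot 0 = 0$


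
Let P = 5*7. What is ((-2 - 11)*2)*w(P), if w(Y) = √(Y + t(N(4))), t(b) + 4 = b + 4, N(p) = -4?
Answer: -26*√31 ≈ -144.76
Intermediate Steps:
t(b) = b (t(b) = -4 + (b + 4) = -4 + (4 + b) = b)
P = 35
w(Y) = √(-4 + Y) (w(Y) = √(Y - 4) = √(-4 + Y))
((-2 - 11)*2)*w(P) = ((-2 - 11)*2)*√(-4 + 35) = (-13*2)*√31 = -26*√31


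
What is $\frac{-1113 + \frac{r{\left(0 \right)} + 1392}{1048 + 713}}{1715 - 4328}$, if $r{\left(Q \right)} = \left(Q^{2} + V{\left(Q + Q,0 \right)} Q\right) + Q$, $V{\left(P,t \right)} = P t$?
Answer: $\frac{652867}{1533831} \approx 0.42564$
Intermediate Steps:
$r{\left(Q \right)} = Q + Q^{2}$ ($r{\left(Q \right)} = \left(Q^{2} + \left(Q + Q\right) 0 Q\right) + Q = \left(Q^{2} + 2 Q 0 Q\right) + Q = \left(Q^{2} + 0 Q\right) + Q = \left(Q^{2} + 0\right) + Q = Q^{2} + Q = Q + Q^{2}$)
$\frac{-1113 + \frac{r{\left(0 \right)} + 1392}{1048 + 713}}{1715 - 4328} = \frac{-1113 + \frac{0 \left(1 + 0\right) + 1392}{1048 + 713}}{1715 - 4328} = \frac{-1113 + \frac{0 \cdot 1 + 1392}{1761}}{-2613} = \left(-1113 + \left(0 + 1392\right) \frac{1}{1761}\right) \left(- \frac{1}{2613}\right) = \left(-1113 + 1392 \cdot \frac{1}{1761}\right) \left(- \frac{1}{2613}\right) = \left(-1113 + \frac{464}{587}\right) \left(- \frac{1}{2613}\right) = \left(- \frac{652867}{587}\right) \left(- \frac{1}{2613}\right) = \frac{652867}{1533831}$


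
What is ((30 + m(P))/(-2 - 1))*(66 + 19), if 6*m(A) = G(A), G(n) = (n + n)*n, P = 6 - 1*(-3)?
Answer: -1615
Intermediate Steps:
P = 9 (P = 6 + 3 = 9)
G(n) = 2*n² (G(n) = (2*n)*n = 2*n²)
m(A) = A²/3 (m(A) = (2*A²)/6 = A²/3)
((30 + m(P))/(-2 - 1))*(66 + 19) = ((30 + (⅓)*9²)/(-2 - 1))*(66 + 19) = ((30 + (⅓)*81)/(-3))*85 = ((30 + 27)*(-⅓))*85 = (57*(-⅓))*85 = -19*85 = -1615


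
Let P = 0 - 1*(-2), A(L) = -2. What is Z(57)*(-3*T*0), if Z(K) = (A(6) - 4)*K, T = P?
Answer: 0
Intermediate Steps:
P = 2 (P = 0 + 2 = 2)
T = 2
Z(K) = -6*K (Z(K) = (-2 - 4)*K = -6*K)
Z(57)*(-3*T*0) = (-6*57)*(-3*2*0) = -(-2052)*0 = -342*0 = 0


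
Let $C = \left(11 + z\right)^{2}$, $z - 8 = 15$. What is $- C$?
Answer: $-1156$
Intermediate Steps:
$z = 23$ ($z = 8 + 15 = 23$)
$C = 1156$ ($C = \left(11 + 23\right)^{2} = 34^{2} = 1156$)
$- C = \left(-1\right) 1156 = -1156$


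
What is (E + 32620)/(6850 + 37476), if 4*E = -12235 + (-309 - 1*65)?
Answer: 117871/177304 ≈ 0.66480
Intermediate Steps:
E = -12609/4 (E = (-12235 + (-309 - 1*65))/4 = (-12235 + (-309 - 65))/4 = (-12235 - 374)/4 = (¼)*(-12609) = -12609/4 ≈ -3152.3)
(E + 32620)/(6850 + 37476) = (-12609/4 + 32620)/(6850 + 37476) = (117871/4)/44326 = (117871/4)*(1/44326) = 117871/177304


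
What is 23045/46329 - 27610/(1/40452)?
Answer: -51743920524835/46329 ≈ -1.1169e+9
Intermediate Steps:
23045/46329 - 27610/(1/40452) = 23045*(1/46329) - 27610/1/40452 = 23045/46329 - 27610*40452 = 23045/46329 - 1116879720 = -51743920524835/46329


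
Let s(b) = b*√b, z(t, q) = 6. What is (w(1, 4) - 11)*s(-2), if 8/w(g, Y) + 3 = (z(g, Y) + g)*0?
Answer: 82*I*√2/3 ≈ 38.655*I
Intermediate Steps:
s(b) = b^(3/2)
w(g, Y) = -8/3 (w(g, Y) = 8/(-3 + (6 + g)*0) = 8/(-3 + 0) = 8/(-3) = 8*(-⅓) = -8/3)
(w(1, 4) - 11)*s(-2) = (-8/3 - 11)*(-2)^(3/2) = -(-82)*I*√2/3 = 82*I*√2/3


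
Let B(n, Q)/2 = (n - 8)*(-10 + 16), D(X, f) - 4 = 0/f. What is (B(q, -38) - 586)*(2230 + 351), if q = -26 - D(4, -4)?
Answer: -2689402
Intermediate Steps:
D(X, f) = 4 (D(X, f) = 4 + 0/f = 4 + 0 = 4)
q = -30 (q = -26 - 1*4 = -26 - 4 = -30)
B(n, Q) = -96 + 12*n (B(n, Q) = 2*((n - 8)*(-10 + 16)) = 2*((-8 + n)*6) = 2*(-48 + 6*n) = -96 + 12*n)
(B(q, -38) - 586)*(2230 + 351) = ((-96 + 12*(-30)) - 586)*(2230 + 351) = ((-96 - 360) - 586)*2581 = (-456 - 586)*2581 = -1042*2581 = -2689402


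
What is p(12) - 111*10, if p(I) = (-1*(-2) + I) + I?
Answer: -1084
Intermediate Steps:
p(I) = 2 + 2*I (p(I) = (2 + I) + I = 2 + 2*I)
p(12) - 111*10 = (2 + 2*12) - 111*10 = (2 + 24) - 1110 = 26 - 1110 = -1084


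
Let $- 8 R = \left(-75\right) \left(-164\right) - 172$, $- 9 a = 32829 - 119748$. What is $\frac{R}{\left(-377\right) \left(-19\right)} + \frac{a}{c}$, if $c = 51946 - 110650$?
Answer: $- \frac{474519391}{1261490256} \approx -0.37616$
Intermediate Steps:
$c = -58704$
$a = \frac{28973}{3}$ ($a = - \frac{32829 - 119748}{9} = \left(- \frac{1}{9}\right) \left(-86919\right) = \frac{28973}{3} \approx 9657.7$)
$R = -1516$ ($R = - \frac{\left(-75\right) \left(-164\right) - 172}{8} = - \frac{12300 - 172}{8} = \left(- \frac{1}{8}\right) 12128 = -1516$)
$\frac{R}{\left(-377\right) \left(-19\right)} + \frac{a}{c} = - \frac{1516}{\left(-377\right) \left(-19\right)} + \frac{28973}{3 \left(-58704\right)} = - \frac{1516}{7163} + \frac{28973}{3} \left(- \frac{1}{58704}\right) = \left(-1516\right) \frac{1}{7163} - \frac{28973}{176112} = - \frac{1516}{7163} - \frac{28973}{176112} = - \frac{474519391}{1261490256}$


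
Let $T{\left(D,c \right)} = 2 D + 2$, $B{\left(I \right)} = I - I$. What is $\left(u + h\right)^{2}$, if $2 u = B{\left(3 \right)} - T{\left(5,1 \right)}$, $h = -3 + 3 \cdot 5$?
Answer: $36$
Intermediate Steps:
$B{\left(I \right)} = 0$
$T{\left(D,c \right)} = 2 + 2 D$
$h = 12$ ($h = -3 + 15 = 12$)
$u = -6$ ($u = \frac{0 - \left(2 + 2 \cdot 5\right)}{2} = \frac{0 - \left(2 + 10\right)}{2} = \frac{0 - 12}{2} = \frac{1}{2} \left(-12\right) = -6$)
$\left(u + h\right)^{2} = \left(-6 + 12\right)^{2} = 6^{2} = 36$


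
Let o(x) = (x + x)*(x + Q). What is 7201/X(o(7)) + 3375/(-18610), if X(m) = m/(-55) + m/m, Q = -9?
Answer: 1474060685/308926 ≈ 4771.6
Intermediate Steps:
o(x) = 2*x*(-9 + x) (o(x) = (x + x)*(x - 9) = (2*x)*(-9 + x) = 2*x*(-9 + x))
X(m) = 1 - m/55 (X(m) = m*(-1/55) + 1 = -m/55 + 1 = 1 - m/55)
7201/X(o(7)) + 3375/(-18610) = 7201/(1 - 2*7*(-9 + 7)/55) + 3375/(-18610) = 7201/(1 - 2*7*(-2)/55) + 3375*(-1/18610) = 7201/(1 - 1/55*(-28)) - 675/3722 = 7201/(1 + 28/55) - 675/3722 = 7201/(83/55) - 675/3722 = 7201*(55/83) - 675/3722 = 396055/83 - 675/3722 = 1474060685/308926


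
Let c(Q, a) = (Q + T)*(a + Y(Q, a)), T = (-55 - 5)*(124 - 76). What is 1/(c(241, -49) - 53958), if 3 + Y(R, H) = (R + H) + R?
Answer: -1/1059417 ≈ -9.4392e-7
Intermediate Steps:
Y(R, H) = -3 + H + 2*R (Y(R, H) = -3 + ((R + H) + R) = -3 + ((H + R) + R) = -3 + (H + 2*R) = -3 + H + 2*R)
T = -2880 (T = -60*48 = -2880)
c(Q, a) = (-2880 + Q)*(-3 + 2*Q + 2*a) (c(Q, a) = (Q - 2880)*(a + (-3 + a + 2*Q)) = (-2880 + Q)*(-3 + 2*Q + 2*a))
1/(c(241, -49) - 53958) = 1/((8640 - 5763*241 - 5760*(-49) + 2*241**2 + 2*241*(-49)) - 53958) = 1/((8640 - 1388883 + 282240 + 2*58081 - 23618) - 53958) = 1/((8640 - 1388883 + 282240 + 116162 - 23618) - 53958) = 1/(-1005459 - 53958) = 1/(-1059417) = -1/1059417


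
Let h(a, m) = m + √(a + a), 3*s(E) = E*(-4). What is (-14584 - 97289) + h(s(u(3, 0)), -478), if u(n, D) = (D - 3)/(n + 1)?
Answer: -112351 + √2 ≈ -1.1235e+5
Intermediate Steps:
u(n, D) = (-3 + D)/(1 + n)
s(E) = -4*E/3 (s(E) = (E*(-4))/3 = (-4*E)/3 = -4*E/3)
h(a, m) = m + √2*√a (h(a, m) = m + √(2*a) = m + √2*√a)
(-14584 - 97289) + h(s(u(3, 0)), -478) = (-14584 - 97289) + (-478 + √2*√(-4*(-3 + 0)/(3*(1 + 3)))) = -111873 + (-478 + √2*√(-4*(-3)/(3*4))) = -111873 + (-478 + √2*√(-(-3)/3)) = -111873 + (-478 + √2*√(-4/3*(-¾))) = -111873 + (-478 + √2*√1) = -111873 + (-478 + √2*1) = -111873 + (-478 + √2) = -112351 + √2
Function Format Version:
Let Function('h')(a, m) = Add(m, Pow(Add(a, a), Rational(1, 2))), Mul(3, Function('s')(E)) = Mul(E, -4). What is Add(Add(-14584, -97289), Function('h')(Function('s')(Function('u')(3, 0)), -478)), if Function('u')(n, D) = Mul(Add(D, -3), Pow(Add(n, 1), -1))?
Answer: Add(-112351, Pow(2, Rational(1, 2))) ≈ -1.1235e+5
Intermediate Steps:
Function('u')(n, D) = Mul(Pow(Add(1, n), -1), Add(-3, D)) (Function('u')(n, D) = Mul(Add(-3, D), Pow(Add(1, n), -1)) = Mul(Pow(Add(1, n), -1), Add(-3, D)))
Function('s')(E) = Mul(Rational(-4, 3), E) (Function('s')(E) = Mul(Rational(1, 3), Mul(E, -4)) = Mul(Rational(1, 3), Mul(-4, E)) = Mul(Rational(-4, 3), E))
Function('h')(a, m) = Add(m, Mul(Pow(2, Rational(1, 2)), Pow(a, Rational(1, 2)))) (Function('h')(a, m) = Add(m, Pow(Mul(2, a), Rational(1, 2))) = Add(m, Mul(Pow(2, Rational(1, 2)), Pow(a, Rational(1, 2)))))
Add(Add(-14584, -97289), Function('h')(Function('s')(Function('u')(3, 0)), -478)) = Add(Add(-14584, -97289), Add(-478, Mul(Pow(2, Rational(1, 2)), Pow(Mul(Rational(-4, 3), Mul(Pow(Add(1, 3), -1), Add(-3, 0))), Rational(1, 2))))) = Add(-111873, Add(-478, Mul(Pow(2, Rational(1, 2)), Pow(Mul(Rational(-4, 3), Mul(Pow(4, -1), -3)), Rational(1, 2))))) = Add(-111873, Add(-478, Mul(Pow(2, Rational(1, 2)), Pow(Mul(Rational(-4, 3), Mul(Rational(1, 4), -3)), Rational(1, 2))))) = Add(-111873, Add(-478, Mul(Pow(2, Rational(1, 2)), Pow(Mul(Rational(-4, 3), Rational(-3, 4)), Rational(1, 2))))) = Add(-111873, Add(-478, Mul(Pow(2, Rational(1, 2)), Pow(1, Rational(1, 2))))) = Add(-111873, Add(-478, Mul(Pow(2, Rational(1, 2)), 1))) = Add(-111873, Add(-478, Pow(2, Rational(1, 2)))) = Add(-112351, Pow(2, Rational(1, 2)))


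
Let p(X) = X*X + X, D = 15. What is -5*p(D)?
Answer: -1200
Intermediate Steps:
p(X) = X + X² (p(X) = X² + X = X + X²)
-5*p(D) = -75*(1 + 15) = -75*16 = -5*240 = -1200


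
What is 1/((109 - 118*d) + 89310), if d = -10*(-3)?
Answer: 1/85879 ≈ 1.1644e-5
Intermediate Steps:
d = 30
1/((109 - 118*d) + 89310) = 1/((109 - 118*30) + 89310) = 1/((109 - 3540) + 89310) = 1/(-3431 + 89310) = 1/85879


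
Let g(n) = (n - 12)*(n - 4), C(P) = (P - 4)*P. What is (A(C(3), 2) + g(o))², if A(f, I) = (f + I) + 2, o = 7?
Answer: 196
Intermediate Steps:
C(P) = P*(-4 + P) (C(P) = (-4 + P)*P = P*(-4 + P))
g(n) = (-12 + n)*(-4 + n)
A(f, I) = 2 + I + f (A(f, I) = (I + f) + 2 = 2 + I + f)
(A(C(3), 2) + g(o))² = ((2 + 2 + 3*(-4 + 3)) + (48 + 7² - 16*7))² = ((2 + 2 + 3*(-1)) + (48 + 49 - 112))² = ((2 + 2 - 3) - 15)² = (1 - 15)² = (-14)² = 196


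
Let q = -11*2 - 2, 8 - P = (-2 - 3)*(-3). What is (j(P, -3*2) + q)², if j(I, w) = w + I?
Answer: 1369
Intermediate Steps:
P = -7 (P = 8 - (-2 - 3)*(-3) = 8 - (-5)*(-3) = 8 - 1*15 = 8 - 15 = -7)
q = -24 (q = -22 - 2 = -24)
j(I, w) = I + w
(j(P, -3*2) + q)² = ((-7 - 3*2) - 24)² = ((-7 - 6) - 24)² = (-13 - 24)² = (-37)² = 1369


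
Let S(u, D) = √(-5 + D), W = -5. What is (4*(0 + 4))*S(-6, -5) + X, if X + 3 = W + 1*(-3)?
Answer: -11 + 16*I*√10 ≈ -11.0 + 50.596*I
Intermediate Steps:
X = -11 (X = -3 + (-5 + 1*(-3)) = -3 + (-5 - 3) = -3 - 8 = -11)
(4*(0 + 4))*S(-6, -5) + X = (4*(0 + 4))*√(-5 - 5) - 11 = (4*4)*√(-10) - 11 = 16*(I*√10) - 11 = 16*I*√10 - 11 = -11 + 16*I*√10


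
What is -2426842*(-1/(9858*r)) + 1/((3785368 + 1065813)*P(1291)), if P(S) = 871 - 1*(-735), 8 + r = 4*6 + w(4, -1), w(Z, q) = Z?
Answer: 4726879494910693/384018226652940 ≈ 12.309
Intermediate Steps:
r = 20 (r = -8 + (4*6 + 4) = -8 + (24 + 4) = -8 + 28 = 20)
P(S) = 1606 (P(S) = 871 + 735 = 1606)
-2426842*(-1/(9858*r)) + 1/((3785368 + 1065813)*P(1291)) = -2426842/(-106*93*20) + 1/((3785368 + 1065813)*1606) = -2426842/((-9858*20)) + (1/1606)/4851181 = -2426842/(-197160) + (1/4851181)*(1/1606) = -2426842*(-1/197160) + 1/7790996686 = 1213421/98580 + 1/7790996686 = 4726879494910693/384018226652940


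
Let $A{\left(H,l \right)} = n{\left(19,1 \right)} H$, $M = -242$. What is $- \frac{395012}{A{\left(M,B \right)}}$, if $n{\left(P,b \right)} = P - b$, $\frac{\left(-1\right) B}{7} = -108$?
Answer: $\frac{98753}{1089} \approx 90.682$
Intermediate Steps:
$B = 756$ ($B = \left(-7\right) \left(-108\right) = 756$)
$A{\left(H,l \right)} = 18 H$ ($A{\left(H,l \right)} = \left(19 - 1\right) H = 18 H$)
$- \frac{395012}{A{\left(M,B \right)}} = - \frac{395012}{18 \left(-242\right)} = - \frac{395012}{-4356} = \left(-395012\right) \left(- \frac{1}{4356}\right) = \frac{98753}{1089}$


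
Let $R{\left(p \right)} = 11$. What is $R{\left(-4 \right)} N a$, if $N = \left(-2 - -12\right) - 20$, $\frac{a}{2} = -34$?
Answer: $7480$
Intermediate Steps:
$a = -68$ ($a = 2 \left(-34\right) = -68$)
$N = -10$ ($N = \left(-2 + 12\right) - 20 = 10 - 20 = -10$)
$R{\left(-4 \right)} N a = 11 \left(-10\right) \left(-68\right) = \left(-110\right) \left(-68\right) = 7480$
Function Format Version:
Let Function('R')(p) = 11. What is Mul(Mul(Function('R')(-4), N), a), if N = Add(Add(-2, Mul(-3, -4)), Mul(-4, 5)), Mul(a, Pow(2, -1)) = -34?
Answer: 7480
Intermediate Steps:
a = -68 (a = Mul(2, -34) = -68)
N = -10 (N = Add(Add(-2, 12), -20) = Add(10, -20) = -10)
Mul(Mul(Function('R')(-4), N), a) = Mul(Mul(11, -10), -68) = Mul(-110, -68) = 7480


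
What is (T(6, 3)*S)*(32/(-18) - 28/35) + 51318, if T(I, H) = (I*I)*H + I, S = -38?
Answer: 937274/15 ≈ 62485.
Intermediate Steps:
T(I, H) = I + H*I² (T(I, H) = I²*H + I = H*I² + I = I + H*I²)
(T(6, 3)*S)*(32/(-18) - 28/35) + 51318 = ((6*(1 + 3*6))*(-38))*(32/(-18) - 28/35) + 51318 = ((6*(1 + 18))*(-38))*(32*(-1/18) - 28*1/35) + 51318 = ((6*19)*(-38))*(-16/9 - ⅘) + 51318 = (114*(-38))*(-116/45) + 51318 = -4332*(-116/45) + 51318 = 167504/15 + 51318 = 937274/15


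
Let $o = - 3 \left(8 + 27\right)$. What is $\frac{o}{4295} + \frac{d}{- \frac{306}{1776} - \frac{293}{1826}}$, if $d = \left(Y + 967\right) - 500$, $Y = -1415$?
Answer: $\frac{220069705869}{77247293} \approx 2848.9$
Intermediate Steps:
$o = -105$ ($o = \left(-3\right) 35 = -105$)
$d = -948$ ($d = \left(-1415 + 967\right) - 500 = -448 - 500 = -948$)
$\frac{o}{4295} + \frac{d}{- \frac{306}{1776} - \frac{293}{1826}} = - \frac{105}{4295} - \frac{948}{- \frac{306}{1776} - \frac{293}{1826}} = \left(-105\right) \frac{1}{4295} - \frac{948}{\left(-306\right) \frac{1}{1776} - \frac{293}{1826}} = - \frac{21}{859} - \frac{948}{- \frac{51}{296} - \frac{293}{1826}} = - \frac{21}{859} - \frac{948}{- \frac{89927}{270248}} = - \frac{21}{859} - - \frac{256195104}{89927} = - \frac{21}{859} + \frac{256195104}{89927} = \frac{220069705869}{77247293}$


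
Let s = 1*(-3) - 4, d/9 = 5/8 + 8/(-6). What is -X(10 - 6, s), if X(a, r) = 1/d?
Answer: 8/51 ≈ 0.15686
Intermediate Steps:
d = -51/8 (d = 9*(5/8 + 8/(-6)) = 9*(5*(⅛) + 8*(-⅙)) = 9*(5/8 - 4/3) = 9*(-17/24) = -51/8 ≈ -6.3750)
s = -7 (s = -3 - 4 = -7)
X(a, r) = -8/51 (X(a, r) = 1/(-51/8) = -8/51)
-X(10 - 6, s) = -1*(-8/51) = 8/51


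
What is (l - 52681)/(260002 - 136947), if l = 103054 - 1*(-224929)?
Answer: 275302/123055 ≈ 2.2372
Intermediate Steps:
l = 327983 (l = 103054 + 224929 = 327983)
(l - 52681)/(260002 - 136947) = (327983 - 52681)/(260002 - 136947) = 275302/123055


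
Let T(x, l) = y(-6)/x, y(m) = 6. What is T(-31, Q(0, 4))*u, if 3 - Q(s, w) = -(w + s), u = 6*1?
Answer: -36/31 ≈ -1.1613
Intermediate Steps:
u = 6
Q(s, w) = 3 + s + w (Q(s, w) = 3 - (-1)*(w + s) = 3 - (-1)*(s + w) = 3 - (-s - w) = 3 + (s + w) = 3 + s + w)
T(x, l) = 6/x
T(-31, Q(0, 4))*u = (6/(-31))*6 = (6*(-1/31))*6 = -6/31*6 = -36/31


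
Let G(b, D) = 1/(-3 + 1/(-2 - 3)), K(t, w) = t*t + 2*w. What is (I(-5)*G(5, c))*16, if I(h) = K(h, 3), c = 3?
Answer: -155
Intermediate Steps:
K(t, w) = t**2 + 2*w
I(h) = 6 + h**2 (I(h) = h**2 + 2*3 = h**2 + 6 = 6 + h**2)
G(b, D) = -5/16 (G(b, D) = 1/(-3 + 1/(-5)) = 1/(-3 - 1/5) = 1/(-16/5) = -5/16)
(I(-5)*G(5, c))*16 = ((6 + (-5)**2)*(-5/16))*16 = ((6 + 25)*(-5/16))*16 = (31*(-5/16))*16 = -155/16*16 = -155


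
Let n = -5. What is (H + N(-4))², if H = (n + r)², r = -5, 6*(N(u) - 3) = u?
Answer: 94249/9 ≈ 10472.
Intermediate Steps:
N(u) = 3 + u/6
H = 100 (H = (-5 - 5)² = (-10)² = 100)
(H + N(-4))² = (100 + (3 + (⅙)*(-4)))² = (100 + (3 - ⅔))² = (100 + 7/3)² = (307/3)² = 94249/9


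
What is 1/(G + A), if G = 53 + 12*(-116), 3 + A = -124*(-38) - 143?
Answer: 1/3227 ≈ 0.00030989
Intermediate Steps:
A = 4566 (A = -3 + (-124*(-38) - 143) = -3 + (4712 - 143) = -3 + 4569 = 4566)
G = -1339 (G = 53 - 1392 = -1339)
1/(G + A) = 1/(-1339 + 4566) = 1/3227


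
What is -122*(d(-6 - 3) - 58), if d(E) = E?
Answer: 8174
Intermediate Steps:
-122*(d(-6 - 3) - 58) = -122*((-6 - 3) - 58) = -122*(-9 - 58) = -122*(-67) = 8174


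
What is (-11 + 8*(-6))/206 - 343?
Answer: -70717/206 ≈ -343.29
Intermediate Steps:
(-11 + 8*(-6))/206 - 343 = (-11 - 48)*(1/206) - 343 = -59*1/206 - 343 = -59/206 - 343 = -70717/206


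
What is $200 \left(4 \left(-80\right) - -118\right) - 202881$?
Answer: $-243281$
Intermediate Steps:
$200 \left(4 \left(-80\right) - -118\right) - 202881 = 200 \left(-320 + \left(-55 + 173\right)\right) - 202881 = 200 \left(-320 + 118\right) - 202881 = 200 \left(-202\right) - 202881 = -40400 - 202881 = -243281$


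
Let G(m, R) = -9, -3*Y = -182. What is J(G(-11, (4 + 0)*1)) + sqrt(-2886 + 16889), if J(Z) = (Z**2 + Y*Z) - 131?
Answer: -596 + sqrt(14003) ≈ -477.67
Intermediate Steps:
Y = 182/3 (Y = -1/3*(-182) = 182/3 ≈ 60.667)
J(Z) = -131 + Z**2 + 182*Z/3 (J(Z) = (Z**2 + 182*Z/3) - 131 = -131 + Z**2 + 182*Z/3)
J(G(-11, (4 + 0)*1)) + sqrt(-2886 + 16889) = (-131 + (-9)**2 + (182/3)*(-9)) + sqrt(-2886 + 16889) = (-131 + 81 - 546) + sqrt(14003) = -596 + sqrt(14003)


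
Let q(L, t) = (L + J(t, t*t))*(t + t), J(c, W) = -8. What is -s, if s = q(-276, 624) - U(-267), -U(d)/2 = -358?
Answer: 355148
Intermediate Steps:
q(L, t) = 2*t*(-8 + L) (q(L, t) = (L - 8)*(t + t) = (-8 + L)*(2*t) = 2*t*(-8 + L))
U(d) = 716 (U(d) = -2*(-358) = 716)
s = -355148 (s = 2*624*(-8 - 276) - 1*716 = 2*624*(-284) - 716 = -354432 - 716 = -355148)
-s = -1*(-355148) = 355148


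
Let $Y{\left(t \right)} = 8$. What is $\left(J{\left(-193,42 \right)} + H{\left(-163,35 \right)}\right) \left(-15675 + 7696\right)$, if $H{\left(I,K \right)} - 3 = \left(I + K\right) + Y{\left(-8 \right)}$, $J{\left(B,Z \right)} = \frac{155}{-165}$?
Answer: $\frac{31054268}{33} \approx 9.4104 \cdot 10^{5}$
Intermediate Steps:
$J{\left(B,Z \right)} = - \frac{31}{33}$ ($J{\left(B,Z \right)} = 155 \left(- \frac{1}{165}\right) = - \frac{31}{33}$)
$H{\left(I,K \right)} = 11 + I + K$ ($H{\left(I,K \right)} = 3 + \left(\left(I + K\right) + 8\right) = 3 + \left(8 + I + K\right) = 11 + I + K$)
$\left(J{\left(-193,42 \right)} + H{\left(-163,35 \right)}\right) \left(-15675 + 7696\right) = \left(- \frac{31}{33} + \left(11 - 163 + 35\right)\right) \left(-15675 + 7696\right) = \left(- \frac{31}{33} - 117\right) \left(-7979\right) = \left(- \frac{3892}{33}\right) \left(-7979\right) = \frac{31054268}{33}$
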